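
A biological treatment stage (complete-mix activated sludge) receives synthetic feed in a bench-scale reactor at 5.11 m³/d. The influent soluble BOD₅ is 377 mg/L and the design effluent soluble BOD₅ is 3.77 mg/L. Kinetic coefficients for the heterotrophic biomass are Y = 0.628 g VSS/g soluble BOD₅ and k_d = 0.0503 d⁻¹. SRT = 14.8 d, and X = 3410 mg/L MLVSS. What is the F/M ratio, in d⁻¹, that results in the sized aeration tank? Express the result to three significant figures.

Steady-state biomass mass balance: V·X·(1 + k_d·θ_c) = Y·Q·(S₀ − S)·θ_c, so V = 0.628 × 5.11 × (377 − 3.77) × 14.8 / [3410 × (1 + 0.0503 × 14.8)] = 1.77×10^4 / 5949 = 2.980 m³.
Food-to-microorganism ratio F/M = Q S₀ / (V X) = 5.11 × 377 / (2.980 × 3410) = 0.1896 d⁻¹.

F/M ≈ 0.190 d⁻¹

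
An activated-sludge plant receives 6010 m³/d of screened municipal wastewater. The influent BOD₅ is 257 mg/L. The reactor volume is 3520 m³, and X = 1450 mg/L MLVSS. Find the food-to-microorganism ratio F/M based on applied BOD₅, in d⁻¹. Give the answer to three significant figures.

F/M ≈ 0.303 d⁻¹

F/M = Q·S₀ / (V·X) = 6010 × 257 / (3520 × 1450) = 0.3026 g BOD₅·(g VSS·d)⁻¹.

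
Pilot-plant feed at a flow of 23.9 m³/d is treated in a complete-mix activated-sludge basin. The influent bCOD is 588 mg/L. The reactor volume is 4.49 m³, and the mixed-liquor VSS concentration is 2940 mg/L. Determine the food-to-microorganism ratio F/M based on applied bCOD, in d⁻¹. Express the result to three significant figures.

F/M ≈ 1.06 d⁻¹

F/M = Q·S₀ / (V·X) = 23.9 × 588 / (4.490 × 2940) = 1.065 g bCOD·(g VSS·d)⁻¹.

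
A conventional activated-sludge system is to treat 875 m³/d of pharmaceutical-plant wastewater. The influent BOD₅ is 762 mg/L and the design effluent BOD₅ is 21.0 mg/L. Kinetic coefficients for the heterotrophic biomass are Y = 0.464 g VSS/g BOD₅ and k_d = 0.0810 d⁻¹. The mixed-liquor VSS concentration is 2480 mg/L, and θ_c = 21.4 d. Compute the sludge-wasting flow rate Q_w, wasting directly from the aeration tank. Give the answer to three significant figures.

Steady-state biomass mass balance: V·X·(1 + k_d·θ_c) = Y·Q·(S₀ − S)·θ_c, so V = 0.464 × 875 × (762 − 21.0) × 21.4 / [2480 × (1 + 0.0810 × 21.4)] = 6.44×10^6 / 6779 = 949.7 m³.
Wasting from the aeration tank: Q_w = V / θ_c = 949.7 / 21.4 = 44.38 m³/d.

Q_w ≈ 44.4 m³/d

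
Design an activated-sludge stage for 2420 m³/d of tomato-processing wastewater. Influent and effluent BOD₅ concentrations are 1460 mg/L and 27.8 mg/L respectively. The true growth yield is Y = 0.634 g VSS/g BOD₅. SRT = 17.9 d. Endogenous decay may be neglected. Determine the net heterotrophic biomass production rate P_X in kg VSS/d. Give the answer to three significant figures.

P_X ≈ 2200 kg VSS/d

With endogenous decay neglected, the observed yield equals the true yield: Y_obs = Y = 0.634 g VSS/g BOD₅.
ΔS = 1460 − 27.8 = 1432 mg/L, so the substrate removal rate is 2420 × 1432/1000 = 3466 kg BOD₅/d.
P_X = Y_obs · Q(S₀ − S) = 0.6340 × 3466 = 2197 kg VSS/d.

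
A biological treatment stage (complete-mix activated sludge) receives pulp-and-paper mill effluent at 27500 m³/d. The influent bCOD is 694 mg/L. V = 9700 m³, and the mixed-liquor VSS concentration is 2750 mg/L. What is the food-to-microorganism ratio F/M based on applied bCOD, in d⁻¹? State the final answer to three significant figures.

F/M ≈ 0.715 d⁻¹

F/M = applied load / biomass = Q·S₀/(V·X) = 27500 × 694 / (9700 × 2750) = 0.7155 d⁻¹.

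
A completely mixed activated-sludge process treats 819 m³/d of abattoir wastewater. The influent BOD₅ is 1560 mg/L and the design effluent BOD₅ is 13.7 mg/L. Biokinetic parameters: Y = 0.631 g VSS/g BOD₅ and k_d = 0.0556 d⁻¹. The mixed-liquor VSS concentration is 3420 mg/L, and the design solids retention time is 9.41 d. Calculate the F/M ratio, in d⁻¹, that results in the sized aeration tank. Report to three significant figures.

F/M ≈ 0.259 d⁻¹

Steady-state biomass mass balance: V·X·(1 + k_d·θ_c) = Y·Q·(S₀ − S)·θ_c, so V = 0.631 × 819 × (1560 − 13.7) × 9.41 / [3420 × (1 + 0.0556 × 9.41)] = 7.52×10^6 / 5209 = 1443 m³.
F/M = applied load / biomass = Q·S₀/(V·X) = 819 × 1560 / (1443 × 3420) = 0.2588 d⁻¹.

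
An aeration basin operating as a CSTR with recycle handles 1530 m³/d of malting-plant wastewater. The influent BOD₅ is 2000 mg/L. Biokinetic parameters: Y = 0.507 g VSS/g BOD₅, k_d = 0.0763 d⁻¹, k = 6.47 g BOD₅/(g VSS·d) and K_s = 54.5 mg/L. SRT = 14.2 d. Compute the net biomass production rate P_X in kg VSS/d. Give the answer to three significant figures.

For a completely mixed reactor with recycle the Lawrence–McCarty relation gives S = K_s·(1 + k_d·θ_c) / [θ_c·(Y·k − k_d) − 1] = 54.5 × (1 + 0.0763 × 14.2) / [14.2 × (0.507 × 6.47 − 0.0763) − 1] = 113.5 / 44.50 = 2.552 mg/L.
Correct the yield for decay: Y_obs = Y/(1 + k_d θ_c) = 0.507 / (1 + 0.0763 × 14.2) = 0.507 / 2.083 = 0.2433.
ΔS = 2000 − 2.55 = 1997 mg/L, so the substrate removal rate is 1530 × 1997/1000 = 3056 kg BOD₅/d.
So the net sludge growth is P_X = 0.2433 × 3056 = 743.7 kg VSS/d.

P_X ≈ 744 kg VSS/d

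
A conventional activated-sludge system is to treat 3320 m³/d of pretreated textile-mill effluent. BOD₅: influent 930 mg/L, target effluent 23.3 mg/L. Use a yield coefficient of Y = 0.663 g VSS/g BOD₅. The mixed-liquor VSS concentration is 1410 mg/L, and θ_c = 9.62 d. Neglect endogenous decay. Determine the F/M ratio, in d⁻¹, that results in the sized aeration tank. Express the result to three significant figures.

F/M ≈ 0.161 d⁻¹

V·X = Y·Q·ΔS·θ_c gives V = 0.663 × 3320 × (930 − 23.3) × 9.62 / 1410 = 13617 m³.
Food-to-microorganism ratio F/M = Q S₀ / (V X) = 3320 × 930 / (13617 × 1410) = 0.1608 d⁻¹.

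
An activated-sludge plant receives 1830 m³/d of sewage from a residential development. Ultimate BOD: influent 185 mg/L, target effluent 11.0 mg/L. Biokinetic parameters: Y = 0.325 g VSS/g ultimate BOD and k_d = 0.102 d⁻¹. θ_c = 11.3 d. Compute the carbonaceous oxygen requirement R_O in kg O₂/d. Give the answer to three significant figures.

Observed yield with endogenous decay: Y_obs = Y / (1 + k_d·θ_c) = 0.325 / (1 + 0.102 × 11.3) = 0.325 / 2.153 = 0.1510 g VSS/g ultimate BOD.
Mass of ultimate BOD removed per day: Q(S₀ − S) = 1830 × 174.0 g/m³ = 318.4 kg/d.
Net sludge production P_X = 0.1510 × 318.4 = 48.08 kg VSS/d.
R_O = Q·ΔS − 1.42 P_X = 318.4 − 68.27 = 250.2 kg O₂/d.

R_O ≈ 250 kg O₂/d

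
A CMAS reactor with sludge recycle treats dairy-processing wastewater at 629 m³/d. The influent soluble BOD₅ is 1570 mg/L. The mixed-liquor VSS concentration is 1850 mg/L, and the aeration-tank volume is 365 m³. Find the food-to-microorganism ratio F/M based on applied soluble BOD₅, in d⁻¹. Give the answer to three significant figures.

F/M ≈ 1.46 d⁻¹

Food-to-microorganism ratio F/M = Q S₀ / (V X) = 629 × 1570 / (365.0 × 1850) = 1.462 d⁻¹.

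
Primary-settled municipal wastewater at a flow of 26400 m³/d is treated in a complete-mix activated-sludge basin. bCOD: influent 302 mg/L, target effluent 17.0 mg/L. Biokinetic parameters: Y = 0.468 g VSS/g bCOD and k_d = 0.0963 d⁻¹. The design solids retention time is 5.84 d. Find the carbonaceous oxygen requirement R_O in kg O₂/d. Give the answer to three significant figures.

R_O ≈ 4320 kg O₂/d

The observed yield is Y_obs = Y/(1 + k_d·θ_c) = 0.468 / (1 + 0.0963 × 5.84) = 0.468 / 1.562 = 0.2995 g VSS per g bCOD removed.
Q·(S₀ − S) = 26400 × (302 − 17.0) × 10⁻³ = 7524 kg/d removed.
Net sludge production P_X = 0.2995 × 7524 = 2254 kg VSS/d.
Carbonaceous O₂ demand = substrate oxidised − cell-mass equivalent = 7524 − 1.42 × 2254 = 4324 kg O₂/d.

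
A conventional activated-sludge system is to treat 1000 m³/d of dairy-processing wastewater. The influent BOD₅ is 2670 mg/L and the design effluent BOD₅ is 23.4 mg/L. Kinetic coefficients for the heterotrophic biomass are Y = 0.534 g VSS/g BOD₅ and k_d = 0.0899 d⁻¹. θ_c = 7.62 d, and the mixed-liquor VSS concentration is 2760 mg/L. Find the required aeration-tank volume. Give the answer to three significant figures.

Steady-state biomass mass balance: V·X·(1 + k_d·θ_c) = Y·Q·(S₀ − S)·θ_c, so V = 0.534 × 1000 × (2670 − 23.4) × 7.62 / [2760 × (1 + 0.0899 × 7.62)] = 1.08×10^7 / 4651 = 2316 m³.

V ≈ 2320 m³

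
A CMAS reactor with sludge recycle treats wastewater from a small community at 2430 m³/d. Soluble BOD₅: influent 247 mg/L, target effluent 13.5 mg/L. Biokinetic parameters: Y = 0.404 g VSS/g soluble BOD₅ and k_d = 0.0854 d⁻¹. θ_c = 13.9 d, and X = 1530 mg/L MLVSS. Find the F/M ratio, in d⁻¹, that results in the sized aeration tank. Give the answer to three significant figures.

From the SRT design equation V = Y Q (S₀−S) θ_c / [X (1 + k_d θ_c)] = 0.404 × 2430 × (247 − 13.5) × 13.9 / [1530 × (1 + 0.0854 × 13.9)] = 3.19×10^6 / 3346 = 952.2 m³.
F/M = Q·S₀ / (V·X) = 2430 × 247 / (952.2 × 1530) = 0.4120 g soluble BOD₅·(g VSS·d)⁻¹.

F/M ≈ 0.412 d⁻¹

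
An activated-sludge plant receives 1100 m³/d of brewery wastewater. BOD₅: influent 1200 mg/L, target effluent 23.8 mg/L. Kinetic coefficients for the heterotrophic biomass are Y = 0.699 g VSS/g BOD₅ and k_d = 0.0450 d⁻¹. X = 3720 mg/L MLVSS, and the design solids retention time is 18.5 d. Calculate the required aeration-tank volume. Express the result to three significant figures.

From the SRT design equation V = Y Q (S₀−S) θ_c / [X (1 + k_d θ_c)] = 0.699 × 1100 × (1200 − 23.8) × 18.5 / [3720 × (1 + 0.0450 × 18.5)] = 1.67×10^7 / 6817 = 2454 m³.

V ≈ 2450 m³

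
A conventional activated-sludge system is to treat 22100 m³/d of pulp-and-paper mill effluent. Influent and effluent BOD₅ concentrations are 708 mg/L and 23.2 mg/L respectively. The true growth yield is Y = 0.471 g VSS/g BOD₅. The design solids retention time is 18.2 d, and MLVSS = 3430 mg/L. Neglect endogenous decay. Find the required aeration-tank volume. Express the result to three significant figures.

V ≈ 37800 m³

V·X = Y·Q·ΔS·θ_c gives V = 0.471 × 22100 × (708 − 23.2) × 18.2 / 3430 = 37823 m³.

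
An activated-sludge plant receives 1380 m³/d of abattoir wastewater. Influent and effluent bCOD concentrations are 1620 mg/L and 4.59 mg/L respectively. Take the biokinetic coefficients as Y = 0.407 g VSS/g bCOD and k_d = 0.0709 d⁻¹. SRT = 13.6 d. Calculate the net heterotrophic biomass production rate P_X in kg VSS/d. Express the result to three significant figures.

Correct the yield for decay: Y_obs = Y/(1 + k_d θ_c) = 0.407 / (1 + 0.0709 × 13.6) = 0.407 / 1.964 = 0.2072.
ΔS = 1620 − 4.59 = 1615 mg/L, so the substrate removal rate is 1380 × 1615/1000 = 2229 kg bCOD/d.
Biomass produced: P_X = Y_obs·Q·ΔS = 0.2072 × 2229 ≈ 461.9 kg VSS/d.

P_X ≈ 462 kg VSS/d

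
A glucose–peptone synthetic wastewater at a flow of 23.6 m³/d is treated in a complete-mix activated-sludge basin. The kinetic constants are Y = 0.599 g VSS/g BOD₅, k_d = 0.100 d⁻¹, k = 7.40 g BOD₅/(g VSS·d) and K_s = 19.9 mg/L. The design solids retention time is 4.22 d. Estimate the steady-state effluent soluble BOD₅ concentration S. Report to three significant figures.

S ≈ 1.64 mg/L

From the Monod/SRT balance for a CMAS, S = K_s·(1+k_d θ_c)/[θ_c·(Y k − k_d) − 1] = 19.9 × (1 + 0.100 × 4.22) / [4.22 × (0.599 × 7.40 − 0.100) − 1] = 28.30 / 17.28 = 1.637 mg/L.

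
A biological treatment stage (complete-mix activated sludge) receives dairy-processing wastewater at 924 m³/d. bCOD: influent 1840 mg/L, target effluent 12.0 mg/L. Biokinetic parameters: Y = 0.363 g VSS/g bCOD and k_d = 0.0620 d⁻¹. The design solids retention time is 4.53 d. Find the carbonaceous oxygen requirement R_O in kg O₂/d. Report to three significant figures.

R_O ≈ 1010 kg O₂/d

Y_obs = Y / (1 + k_d θ_c) = 0.363 / (1 + 0.0620 × 4.53) = 0.363 / 1.281 = 0.2834.
Substrate removed = Q·(S₀ − S) = 924 m³/d × (1840 − 12.0) g/m³ = 1.69×10^6 g/d = 1689 kg/d.
Net sludge production P_X = 0.2834 × 1689 = 478.7 kg VSS/d.
Carbonaceous O₂ demand = substrate oxidised − cell-mass equivalent = 1689 − 1.42 × 478.7 = 1009 kg O₂/d.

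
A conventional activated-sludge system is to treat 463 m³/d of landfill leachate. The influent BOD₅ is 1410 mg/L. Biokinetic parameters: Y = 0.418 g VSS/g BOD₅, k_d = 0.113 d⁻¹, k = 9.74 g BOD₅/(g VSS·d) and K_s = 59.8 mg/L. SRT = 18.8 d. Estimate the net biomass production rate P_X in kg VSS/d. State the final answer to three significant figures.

P_X ≈ 87.2 kg VSS/d

Effluent substrate depends only on kinetics and SRT: S = K_s(1 + k_d θ_c) / [θ_c(Yk − k_d) − 1] = 59.8 × (1 + 0.113 × 18.8) / [18.8 × (0.418 × 9.74 − 0.113) − 1] = 186.8 / 73.42 = 2.545 mg/L.
The observed yield is Y_obs = Y/(1 + k_d·θ_c) = 0.418 / (1 + 0.113 × 18.8) = 0.418 / 3.124 = 0.1338 g VSS per g BOD₅ removed.
Q·(S₀ − S) = 463 × (1410 − 2.54) × 10⁻³ = 651.7 kg/d removed.
Net biomass production P_X = Y_obs × Q·(S₀ − S) = 0.1338 × 651.7 = 87.18 kg VSS/d.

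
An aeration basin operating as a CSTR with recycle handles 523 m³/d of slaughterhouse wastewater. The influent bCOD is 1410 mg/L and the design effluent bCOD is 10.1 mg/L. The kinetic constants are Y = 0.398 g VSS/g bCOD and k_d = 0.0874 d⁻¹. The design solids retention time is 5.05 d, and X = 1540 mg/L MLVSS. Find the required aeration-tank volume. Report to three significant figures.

V ≈ 663 m³

Rearranging the biomass balance for a CMAS with decay, V = Y·Q·ΔS·θ_c / [X·(1+k_d θ_c)] = 0.398 × 523 × (1410 − 10.1) × 5.05 / [1540 × (1 + 0.0874 × 5.05)] = 1.47×10^6 / 2220 = 662.9 m³.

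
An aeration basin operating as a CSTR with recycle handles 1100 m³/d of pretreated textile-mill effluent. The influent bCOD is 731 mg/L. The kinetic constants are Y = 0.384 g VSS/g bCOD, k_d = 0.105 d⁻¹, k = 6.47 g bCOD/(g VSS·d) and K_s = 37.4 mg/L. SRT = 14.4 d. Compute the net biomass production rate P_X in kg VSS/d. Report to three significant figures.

P_X ≈ 122 kg VSS/d

For a completely mixed reactor with recycle the Lawrence–McCarty relation gives S = K_s·(1 + k_d·θ_c) / [θ_c·(Y·k − k_d) − 1] = 37.4 × (1 + 0.105 × 14.4) / [14.4 × (0.384 × 6.47 − 0.105) − 1] = 93.95 / 33.26 = 2.824 mg/L.
Correct the yield for decay: Y_obs = Y/(1 + k_d θ_c) = 0.384 / (1 + 0.105 × 14.4) = 0.384 / 2.512 = 0.1529.
Q·(S₀ − S) = 1100 × (731 − 2.82) × 10⁻³ = 801.0 kg/d removed.
So the net sludge growth is P_X = 0.1529 × 801.0 = 122.4 kg VSS/d.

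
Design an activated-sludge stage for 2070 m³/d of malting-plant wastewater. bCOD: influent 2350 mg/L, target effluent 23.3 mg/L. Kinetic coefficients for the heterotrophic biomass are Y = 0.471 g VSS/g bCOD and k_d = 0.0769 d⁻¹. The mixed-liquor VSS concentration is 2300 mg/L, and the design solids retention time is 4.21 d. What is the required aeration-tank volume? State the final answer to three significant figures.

Rearranging the biomass balance for a CMAS with decay, V = Y·Q·ΔS·θ_c / [X·(1+k_d θ_c)] = 0.471 × 2070 × (2350 − 23.3) × 4.21 / [2300 × (1 + 0.0769 × 4.21)] = 9.55×10^6 / 3045 = 3137 m³.

V ≈ 3140 m³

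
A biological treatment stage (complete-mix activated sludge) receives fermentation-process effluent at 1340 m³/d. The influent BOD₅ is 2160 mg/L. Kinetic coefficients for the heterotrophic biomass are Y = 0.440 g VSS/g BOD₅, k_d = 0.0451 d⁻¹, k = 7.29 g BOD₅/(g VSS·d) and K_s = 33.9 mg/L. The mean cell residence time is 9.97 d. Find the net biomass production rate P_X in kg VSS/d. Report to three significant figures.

P_X ≈ 878 kg VSS/d

For a completely mixed reactor with recycle the Lawrence–McCarty relation gives S = K_s·(1 + k_d·θ_c) / [θ_c·(Y·k − k_d) − 1] = 33.9 × (1 + 0.0451 × 9.97) / [9.97 × (0.440 × 7.29 − 0.0451) − 1] = 49.14 / 30.53 = 1.610 mg/L.
Y_obs = Y / (1 + k_d θ_c) = 0.440 / (1 + 0.0451 × 9.97) = 0.440 / 1.450 = 0.3035.
Substrate removed = Q·(S₀ − S) = 1340 m³/d × (2160 − 1.61) g/m³ = 2.89×10^6 g/d = 2892 kg/d.
P_X = Y_obs · Q(S₀ − S) = 0.3035 × 2892 = 877.9 kg VSS/d.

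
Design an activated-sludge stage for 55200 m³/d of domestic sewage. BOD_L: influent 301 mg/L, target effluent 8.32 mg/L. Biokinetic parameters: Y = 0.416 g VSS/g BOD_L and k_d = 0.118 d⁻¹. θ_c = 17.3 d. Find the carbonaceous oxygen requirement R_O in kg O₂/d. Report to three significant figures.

Observed yield with endogenous decay: Y_obs = Y / (1 + k_d·θ_c) = 0.416 / (1 + 0.118 × 17.3) = 0.416 / 3.041 = 0.1368 g VSS/g BOD_L.
Substrate removed = Q·(S₀ − S) = 55200 m³/d × (301 − 8.32) g/m³ = 1.62×10^7 g/d = 16156 kg/d.
P_X = Y_obs·Q·(S₀ − S) = 0.1368 × 16156 = 2210 kg VSS/d.
Carbonaceous O₂ demand = substrate oxidised − cell-mass equivalent = 16156 − 1.42 × 2210 = 13018 kg O₂/d.

R_O ≈ 13000 kg O₂/d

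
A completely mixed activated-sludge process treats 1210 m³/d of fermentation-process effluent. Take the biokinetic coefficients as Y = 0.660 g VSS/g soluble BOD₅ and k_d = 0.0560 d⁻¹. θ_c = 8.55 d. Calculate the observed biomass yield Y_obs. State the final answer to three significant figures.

Y_obs ≈ 0.446 g VSS/g soluble BOD₅

The observed yield is Y_obs = Y/(1 + k_d·θ_c) = 0.660 / (1 + 0.0560 × 8.55) = 0.660 / 1.479 = 0.4463 g VSS per g soluble BOD₅ removed.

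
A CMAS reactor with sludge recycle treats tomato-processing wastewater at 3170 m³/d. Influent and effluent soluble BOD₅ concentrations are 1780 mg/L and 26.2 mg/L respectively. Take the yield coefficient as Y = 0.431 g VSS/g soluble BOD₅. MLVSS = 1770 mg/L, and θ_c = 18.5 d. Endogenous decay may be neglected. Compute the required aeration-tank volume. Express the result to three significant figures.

V ≈ 25000 m³

V·X = Y·Q·ΔS·θ_c gives V = 0.431 × 3170 × (1780 − 26.2) × 18.5 / 1770 = 25045 m³.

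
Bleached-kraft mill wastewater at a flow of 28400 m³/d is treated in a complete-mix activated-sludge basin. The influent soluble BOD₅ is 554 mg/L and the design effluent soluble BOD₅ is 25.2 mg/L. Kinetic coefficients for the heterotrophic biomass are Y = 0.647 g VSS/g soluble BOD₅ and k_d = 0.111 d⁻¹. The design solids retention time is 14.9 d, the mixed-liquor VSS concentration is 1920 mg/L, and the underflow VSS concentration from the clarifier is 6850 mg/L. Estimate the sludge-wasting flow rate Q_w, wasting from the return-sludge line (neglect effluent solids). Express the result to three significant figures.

Rearranging the biomass balance for a CMAS with decay, V = Y·Q·ΔS·θ_c / [X·(1+k_d θ_c)] = 0.647 × 28400 × (554 − 25.2) × 14.9 / [1920 × (1 + 0.111 × 14.9)] = 1.45×10^8 / 5095 = 28413 m³.
Q_w = (V·X)/(θ_c X_r) = 28413 × 1920 / (14.9 × 6850) = 534.5 m³/d.

Q_w ≈ 534 m³/d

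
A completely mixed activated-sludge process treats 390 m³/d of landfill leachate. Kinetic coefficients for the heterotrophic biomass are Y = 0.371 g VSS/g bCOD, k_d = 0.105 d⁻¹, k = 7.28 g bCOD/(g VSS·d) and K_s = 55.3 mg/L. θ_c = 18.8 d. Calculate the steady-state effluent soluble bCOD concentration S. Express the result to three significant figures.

S ≈ 3.44 mg/L

From the Monod/SRT balance for a CMAS, S = K_s·(1+k_d θ_c)/[θ_c·(Y k − k_d) − 1] = 55.3 × (1 + 0.105 × 18.8) / [18.8 × (0.371 × 7.28 − 0.105) − 1] = 164.5 / 47.80 = 3.440 mg/L.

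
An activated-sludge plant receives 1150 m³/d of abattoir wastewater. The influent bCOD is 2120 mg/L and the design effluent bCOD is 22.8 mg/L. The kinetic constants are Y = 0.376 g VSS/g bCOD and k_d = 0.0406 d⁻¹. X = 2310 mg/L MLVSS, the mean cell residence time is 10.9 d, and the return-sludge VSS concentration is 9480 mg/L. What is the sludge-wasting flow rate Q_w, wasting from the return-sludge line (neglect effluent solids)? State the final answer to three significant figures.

From the SRT design equation V = Y Q (S₀−S) θ_c / [X (1 + k_d θ_c)] = 0.376 × 1150 × (2120 − 22.8) × 10.9 / [2310 × (1 + 0.0406 × 10.9)] = 9.88×10^6 / 3332 = 2966 m³.
θ_c = V·X/(Q_w·X_r) when wasting from the recycle, so Q_w = V·X/(θ_c·X_r) = 2966 × 2310 / (10.9 × 9480) = 66.31 m³/d.

Q_w ≈ 66.3 m³/d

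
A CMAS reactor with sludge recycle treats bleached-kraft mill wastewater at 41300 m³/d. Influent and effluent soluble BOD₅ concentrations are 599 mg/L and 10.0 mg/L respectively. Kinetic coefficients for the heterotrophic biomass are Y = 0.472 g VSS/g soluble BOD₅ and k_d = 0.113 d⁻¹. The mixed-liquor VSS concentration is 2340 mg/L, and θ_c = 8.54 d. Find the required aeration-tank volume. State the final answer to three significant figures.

V ≈ 21300 m³

Steady-state biomass mass balance: V·X·(1 + k_d·θ_c) = Y·Q·(S₀ − S)·θ_c, so V = 0.472 × 41300 × (599 − 10.0) × 8.54 / [2340 × (1 + 0.113 × 8.54)] = 9.81×10^7 / 4598 = 21325 m³.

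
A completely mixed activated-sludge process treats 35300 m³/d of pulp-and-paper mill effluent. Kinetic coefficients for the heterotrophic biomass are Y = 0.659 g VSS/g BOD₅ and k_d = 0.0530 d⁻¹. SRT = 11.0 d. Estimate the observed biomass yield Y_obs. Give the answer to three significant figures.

Y_obs ≈ 0.416 g VSS/g BOD₅

Observed yield with endogenous decay: Y_obs = Y / (1 + k_d·θ_c) = 0.659 / (1 + 0.0530 × 11.0) = 0.659 / 1.583 = 0.4163 g VSS/g BOD₅.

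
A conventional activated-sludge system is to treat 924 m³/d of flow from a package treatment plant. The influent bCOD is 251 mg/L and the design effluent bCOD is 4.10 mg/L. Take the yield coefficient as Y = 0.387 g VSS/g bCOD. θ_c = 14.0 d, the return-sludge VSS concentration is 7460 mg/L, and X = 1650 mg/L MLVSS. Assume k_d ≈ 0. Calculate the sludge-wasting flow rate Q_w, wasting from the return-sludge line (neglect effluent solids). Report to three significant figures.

V·X = Y·Q·ΔS·θ_c gives V = 0.387 × 924 × (251 − 4.10) × 14.0 / 1650 = 749.1 m³.
θ_c = V·X/(Q_w·X_r) when wasting from the recycle, so Q_w = V·X/(θ_c·X_r) = 749.1 × 1650 / (14.0 × 7460) = 11.83 m³/d.

Q_w ≈ 11.8 m³/d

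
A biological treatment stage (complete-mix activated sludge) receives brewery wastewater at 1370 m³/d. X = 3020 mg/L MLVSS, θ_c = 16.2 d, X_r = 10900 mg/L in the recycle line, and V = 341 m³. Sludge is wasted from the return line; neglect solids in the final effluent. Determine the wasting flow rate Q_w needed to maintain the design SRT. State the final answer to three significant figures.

Q_w ≈ 5.83 m³/d

Wasting from the return line (neglecting effluent solids): Q_w = V·X / (θ_c·X_r) = 341.0 × 3020 / (16.2 × 10900) = 5.832 m³/d.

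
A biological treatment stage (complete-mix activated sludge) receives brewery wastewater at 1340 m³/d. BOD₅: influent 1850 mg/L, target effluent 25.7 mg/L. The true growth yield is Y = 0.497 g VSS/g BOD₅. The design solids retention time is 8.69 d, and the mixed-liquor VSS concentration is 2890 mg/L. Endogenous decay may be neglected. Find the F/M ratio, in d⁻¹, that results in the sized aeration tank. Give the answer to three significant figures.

Biomass mass balance (decay neglected): V·X = Y·Q·(S₀ − S)·θ_c, so V = 0.497 × 1340 × (1850 − 25.7) × 8.69 / 2890 = 3653 m³.
F/M = applied load / biomass = Q·S₀/(V·X) = 1340 × 1850 / (3653 × 2890) = 0.2348 d⁻¹.

F/M ≈ 0.235 d⁻¹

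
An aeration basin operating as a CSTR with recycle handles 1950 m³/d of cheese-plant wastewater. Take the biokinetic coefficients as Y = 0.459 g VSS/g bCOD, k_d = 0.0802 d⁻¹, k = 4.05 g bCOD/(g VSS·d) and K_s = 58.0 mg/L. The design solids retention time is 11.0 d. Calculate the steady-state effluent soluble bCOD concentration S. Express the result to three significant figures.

Effluent substrate depends only on kinetics and SRT: S = K_s(1 + k_d θ_c) / [θ_c(Yk − k_d) − 1] = 58.0 × (1 + 0.0802 × 11.0) / [11.0 × (0.459 × 4.05 − 0.0802) − 1] = 109.2 / 18.57 = 5.880 mg/L.

S ≈ 5.88 mg/L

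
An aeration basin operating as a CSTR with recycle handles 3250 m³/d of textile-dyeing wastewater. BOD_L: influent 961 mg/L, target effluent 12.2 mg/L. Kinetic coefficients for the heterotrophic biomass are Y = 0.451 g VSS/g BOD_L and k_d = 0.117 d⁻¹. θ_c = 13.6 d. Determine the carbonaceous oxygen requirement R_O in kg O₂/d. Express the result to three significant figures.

R_O ≈ 2320 kg O₂/d

Y_obs = Y / (1 + k_d θ_c) = 0.451 / (1 + 0.117 × 13.6) = 0.451 / 2.591 = 0.1741.
Q·(S₀ − S) = 3250 × (961 − 12.2) × 10⁻³ = 3084 kg/d removed.
Biomass synthesised: P_X = Y_obs × 3084 = 536.7 kg VSS/d.
R_O = Q·ΔS − 1.42 P_X = 3084 − 762.1 = 2321 kg O₂/d.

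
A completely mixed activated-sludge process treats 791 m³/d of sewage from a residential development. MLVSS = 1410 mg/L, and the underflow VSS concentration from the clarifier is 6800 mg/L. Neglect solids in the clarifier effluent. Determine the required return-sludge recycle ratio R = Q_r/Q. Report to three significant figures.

Solids balance on the clarifier gives (1+R)X = R·X_r, so R = X/(X_r − X) = 1410 / (6800 − 1410) = 0.2616.

R ≈ 0.262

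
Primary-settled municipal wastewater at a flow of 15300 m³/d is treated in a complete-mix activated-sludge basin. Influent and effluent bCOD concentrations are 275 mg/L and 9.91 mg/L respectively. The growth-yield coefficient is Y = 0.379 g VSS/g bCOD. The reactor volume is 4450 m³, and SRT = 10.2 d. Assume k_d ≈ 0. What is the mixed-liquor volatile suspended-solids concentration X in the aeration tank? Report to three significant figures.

X ≈ 3520 mg/L

X = Y·Q·ΔS·θ_c / V = 0.379 × 15300 × (275 − 9.91) × 10.2 / 4450 = 3523 mg/L.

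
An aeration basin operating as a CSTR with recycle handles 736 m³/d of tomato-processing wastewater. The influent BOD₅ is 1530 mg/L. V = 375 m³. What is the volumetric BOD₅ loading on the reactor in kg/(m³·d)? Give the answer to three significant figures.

L_v = Q S₀ / V = 736 × 1530 × 10⁻³ / 375.0 = 3.003 kg/(m³·d).

L_v ≈ 3.00 kg BOD₅/(m³·d)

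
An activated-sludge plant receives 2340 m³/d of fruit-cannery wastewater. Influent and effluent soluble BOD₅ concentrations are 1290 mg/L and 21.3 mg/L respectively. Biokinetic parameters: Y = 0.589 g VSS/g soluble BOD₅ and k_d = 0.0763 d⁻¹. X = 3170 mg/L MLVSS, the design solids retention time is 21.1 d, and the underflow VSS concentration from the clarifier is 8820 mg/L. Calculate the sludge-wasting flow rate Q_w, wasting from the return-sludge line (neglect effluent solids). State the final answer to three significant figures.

Rearranging the biomass balance for a CMAS with decay, V = Y·Q·ΔS·θ_c / [X·(1+k_d θ_c)] = 0.589 × 2340 × (1290 − 21.3) × 21.1 / [3170 × (1 + 0.0763 × 21.1)] = 3.69×10^7 / 8273 = 4459 m³.
θ_c = V·X/(Q_w·X_r) when wasting from the recycle, so Q_w = V·X/(θ_c·X_r) = 4459 × 3170 / (21.1 × 8820) = 75.96 m³/d.

Q_w ≈ 76.0 m³/d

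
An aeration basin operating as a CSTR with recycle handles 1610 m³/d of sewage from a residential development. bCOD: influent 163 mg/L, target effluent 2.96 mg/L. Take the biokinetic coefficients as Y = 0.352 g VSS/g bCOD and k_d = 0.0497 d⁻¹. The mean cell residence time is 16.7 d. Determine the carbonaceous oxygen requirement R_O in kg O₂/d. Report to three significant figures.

The observed yield is Y_obs = Y/(1 + k_d·θ_c) = 0.352 / (1 + 0.0497 × 16.7) = 0.352 / 1.830 = 0.1924 g VSS per g bCOD removed.
ΔS = 163 − 2.96 = 160.0 mg/L, so the substrate removal rate is 1610 × 160.0/1000 = 257.7 kg bCOD/d.
Biomass synthesised: P_X = Y_obs × 257.7 = 49.56 kg VSS/d.
R_O = Q·(S₀ − S) − 1.42·P_X = 257.7 − 1.42 × 49.56 = 187.3 kg O₂/d.

R_O ≈ 187 kg O₂/d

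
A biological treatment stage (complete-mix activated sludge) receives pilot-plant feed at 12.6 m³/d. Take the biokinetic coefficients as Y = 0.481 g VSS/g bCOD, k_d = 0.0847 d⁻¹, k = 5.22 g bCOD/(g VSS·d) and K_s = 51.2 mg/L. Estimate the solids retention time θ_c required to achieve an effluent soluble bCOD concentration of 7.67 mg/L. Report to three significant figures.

θ_c ≈ 4.12 d

From 1/θ_c = Y·k·S/(K_s + S) − k_d: Y·k·S/(K_s+S) = 0.481 × 5.22 × 7.67 / (51.2 + 7.67) = 0.3271 d⁻¹.
θ_c = 1/(μ − k_d) = 1/(0.3271 − 0.0847) = 1/0.2424 = 4.125 d.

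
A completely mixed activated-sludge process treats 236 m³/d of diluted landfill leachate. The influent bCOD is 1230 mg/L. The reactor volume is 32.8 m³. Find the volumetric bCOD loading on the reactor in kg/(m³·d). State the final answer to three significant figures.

L_v ≈ 8.85 kg bCOD/(m³·d)

Applied bCOD load per unit volume = Q·S₀/V = (236 × 1230/1000)/32.80 = 8.850 kg bCOD·m⁻³·d⁻¹.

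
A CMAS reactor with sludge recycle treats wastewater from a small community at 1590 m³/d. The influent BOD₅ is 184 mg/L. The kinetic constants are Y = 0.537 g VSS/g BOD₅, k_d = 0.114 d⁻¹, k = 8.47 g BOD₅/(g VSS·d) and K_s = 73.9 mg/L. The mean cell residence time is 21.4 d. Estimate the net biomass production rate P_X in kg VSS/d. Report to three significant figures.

P_X ≈ 45.0 kg VSS/d

Effluent substrate depends only on kinetics and SRT: S = K_s(1 + k_d θ_c) / [θ_c(Yk − k_d) − 1] = 73.9 × (1 + 0.114 × 21.4) / [21.4 × (0.537 × 8.47 − 0.114) − 1] = 254.2 / 93.90 = 2.707 mg/L.
The observed yield is Y_obs = Y/(1 + k_d·θ_c) = 0.537 / (1 + 0.114 × 21.4) = 0.537 / 3.440 = 0.1561 g VSS per g BOD₅ removed.
Mass of BOD₅ removed per day: Q(S₀ − S) = 1590 × 181.3 g/m³ = 288.3 kg/d.
So the net sludge growth is P_X = 0.1561 × 288.3 = 45.00 kg VSS/d.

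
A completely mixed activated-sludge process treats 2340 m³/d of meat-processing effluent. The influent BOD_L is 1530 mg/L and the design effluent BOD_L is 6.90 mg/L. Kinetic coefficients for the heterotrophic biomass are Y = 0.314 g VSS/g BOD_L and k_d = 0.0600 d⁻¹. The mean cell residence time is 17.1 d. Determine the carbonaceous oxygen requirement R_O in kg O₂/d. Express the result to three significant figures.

Observed yield with endogenous decay: Y_obs = Y / (1 + k_d·θ_c) = 0.314 / (1 + 0.0600 × 17.1) = 0.314 / 2.026 = 0.1550 g VSS/g BOD_L.
Mass of BOD_L removed per day: Q(S₀ − S) = 2340 × 1523 g/m³ = 3564 kg/d.
Biomass synthesised: P_X = Y_obs × 3564 = 552.4 kg VSS/d.
R_O = Q·ΔS − 1.42 P_X = 3564 − 784.4 = 2780 kg O₂/d.

R_O ≈ 2780 kg O₂/d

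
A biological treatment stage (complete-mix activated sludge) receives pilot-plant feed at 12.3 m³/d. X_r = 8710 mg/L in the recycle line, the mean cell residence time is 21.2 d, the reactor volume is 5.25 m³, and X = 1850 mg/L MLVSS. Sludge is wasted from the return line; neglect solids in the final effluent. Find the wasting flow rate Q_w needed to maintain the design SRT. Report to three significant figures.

θ_c = V·X/(Q_w·X_r) when wasting from the recycle, so Q_w = V·X/(θ_c·X_r) = 5.250 × 1850 / (21.2 × 8710) = 0.05260 m³/d.

Q_w ≈ 0.0526 m³/d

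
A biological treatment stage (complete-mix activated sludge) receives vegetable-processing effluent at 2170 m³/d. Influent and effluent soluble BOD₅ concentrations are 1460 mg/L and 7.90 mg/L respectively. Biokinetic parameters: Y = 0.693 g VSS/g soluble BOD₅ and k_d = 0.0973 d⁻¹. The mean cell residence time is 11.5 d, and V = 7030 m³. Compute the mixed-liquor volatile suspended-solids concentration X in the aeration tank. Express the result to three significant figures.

From V·X·(1 + k_d·θ_c) = Y·Q·(S₀ − S)·θ_c: X = 0.693 × 2170 × (1460 − 7.90) × 11.5 / [7030 × (1 + 0.0973 × 11.5)] = 1686 mg/L.

X ≈ 1690 mg/L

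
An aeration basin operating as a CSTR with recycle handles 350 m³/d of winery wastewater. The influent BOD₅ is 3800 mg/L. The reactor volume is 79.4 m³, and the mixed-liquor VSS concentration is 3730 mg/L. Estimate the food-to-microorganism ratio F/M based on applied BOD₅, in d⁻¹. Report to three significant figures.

F/M = applied load / biomass = Q·S₀/(V·X) = 350 × 3800 / (79.40 × 3730) = 4.491 d⁻¹.

F/M ≈ 4.49 d⁻¹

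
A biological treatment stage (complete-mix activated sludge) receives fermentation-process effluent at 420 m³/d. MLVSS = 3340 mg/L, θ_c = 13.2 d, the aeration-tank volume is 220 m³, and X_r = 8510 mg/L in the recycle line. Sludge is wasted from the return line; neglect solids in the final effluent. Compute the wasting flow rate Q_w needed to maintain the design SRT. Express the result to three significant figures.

Q_w = (V·X)/(θ_c X_r) = 220.0 × 3340 / (13.2 × 8510) = 6.541 m³/d.

Q_w ≈ 6.54 m³/d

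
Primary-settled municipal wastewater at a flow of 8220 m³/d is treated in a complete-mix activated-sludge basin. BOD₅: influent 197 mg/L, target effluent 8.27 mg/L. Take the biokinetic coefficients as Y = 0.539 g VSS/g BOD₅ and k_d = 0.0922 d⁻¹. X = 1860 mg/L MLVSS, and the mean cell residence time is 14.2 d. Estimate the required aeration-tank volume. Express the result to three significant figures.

Rearranging the biomass balance for a CMAS with decay, V = Y·Q·ΔS·θ_c / [X·(1+k_d θ_c)] = 0.539 × 8220 × (197 − 8.27) × 14.2 / [1860 × (1 + 0.0922 × 14.2)] = 1.19×10^7 / 4295 = 2764 m³.

V ≈ 2760 m³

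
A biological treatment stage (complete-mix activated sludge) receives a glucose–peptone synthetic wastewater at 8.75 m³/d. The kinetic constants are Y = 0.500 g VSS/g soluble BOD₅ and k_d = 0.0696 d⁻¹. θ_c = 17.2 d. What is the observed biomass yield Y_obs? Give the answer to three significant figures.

Observed yield with endogenous decay: Y_obs = Y / (1 + k_d·θ_c) = 0.500 / (1 + 0.0696 × 17.2) = 0.500 / 2.197 = 0.2276 g VSS/g soluble BOD₅.

Y_obs ≈ 0.228 g VSS/g soluble BOD₅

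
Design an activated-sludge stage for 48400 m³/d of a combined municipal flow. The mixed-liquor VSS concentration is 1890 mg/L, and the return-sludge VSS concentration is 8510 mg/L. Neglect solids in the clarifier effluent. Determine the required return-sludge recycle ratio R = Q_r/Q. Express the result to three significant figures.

R ≈ 0.285

Mass balance around the secondary clarifier (neglecting effluent solids): R = X / (X_r − X) = 1890 / (8510 − 1890) = 0.2855.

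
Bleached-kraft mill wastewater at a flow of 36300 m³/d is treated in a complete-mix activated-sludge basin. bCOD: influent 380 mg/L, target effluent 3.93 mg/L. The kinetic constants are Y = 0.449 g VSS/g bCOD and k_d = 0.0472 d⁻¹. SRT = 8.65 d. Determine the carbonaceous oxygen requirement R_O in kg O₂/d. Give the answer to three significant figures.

R_O ≈ 7470 kg O₂/d

Y_obs = Y / (1 + k_d θ_c) = 0.449 / (1 + 0.0472 × 8.65) = 0.449 / 1.408 = 0.3188.
Substrate removed = Q·(S₀ − S) = 36300 m³/d × (380 − 3.93) g/m³ = 1.37×10^7 g/d = 13651 kg/d.
Net sludge production P_X = 0.3188 × 13651 = 4352 kg VSS/d.
Carbonaceous O₂ demand = substrate oxidised − cell-mass equivalent = 13651 − 1.42 × 4352 = 7471 kg O₂/d.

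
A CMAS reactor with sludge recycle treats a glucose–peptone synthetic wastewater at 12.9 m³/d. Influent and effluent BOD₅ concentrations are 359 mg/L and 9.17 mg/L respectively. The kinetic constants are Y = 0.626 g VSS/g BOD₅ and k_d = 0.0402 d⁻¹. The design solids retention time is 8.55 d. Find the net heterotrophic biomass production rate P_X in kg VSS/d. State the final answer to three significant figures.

P_X ≈ 2.10 kg VSS/d

Y_obs = Y / (1 + k_d θ_c) = 0.626 / (1 + 0.0402 × 8.55) = 0.626 / 1.344 = 0.4659.
Mass of BOD₅ removed per day: Q(S₀ − S) = 12.9 × 349.8 g/m³ = 4.513 kg/d.
Biomass produced: P_X = Y_obs·Q·ΔS = 0.4659 × 4.513 ≈ 2.102 kg VSS/d.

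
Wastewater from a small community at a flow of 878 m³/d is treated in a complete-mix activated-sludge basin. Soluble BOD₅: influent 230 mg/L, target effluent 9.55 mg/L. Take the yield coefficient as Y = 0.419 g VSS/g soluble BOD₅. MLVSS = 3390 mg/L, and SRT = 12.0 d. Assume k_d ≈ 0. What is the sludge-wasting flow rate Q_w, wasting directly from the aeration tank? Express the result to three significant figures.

Q_w ≈ 23.9 m³/d

With k_d = 0 the design equation reduces to V = Y Q (S₀−S) θ_c / X = 0.419 × 878 × (230 − 9.55) × 12.0 / 3390 = 287.1 m³.
For wasting at MLVSS concentration, Q_w = V/θ_c = 287.1/12.0 = 23.92 m³/d.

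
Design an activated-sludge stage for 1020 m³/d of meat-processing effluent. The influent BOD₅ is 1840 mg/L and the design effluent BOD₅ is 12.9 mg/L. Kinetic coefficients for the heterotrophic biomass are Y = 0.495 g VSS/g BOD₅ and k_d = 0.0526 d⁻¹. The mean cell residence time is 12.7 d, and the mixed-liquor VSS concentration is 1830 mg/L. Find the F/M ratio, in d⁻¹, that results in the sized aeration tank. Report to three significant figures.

F/M ≈ 0.267 d⁻¹

From the SRT design equation V = Y Q (S₀−S) θ_c / [X (1 + k_d θ_c)] = 0.495 × 1020 × (1840 − 12.9) × 12.7 / [1830 × (1 + 0.0526 × 12.7)] = 1.17×10^7 / 3052 = 3838 m³.
F/M = applied load / biomass = Q·S₀/(V·X) = 1020 × 1840 / (3838 × 1830) = 0.2672 d⁻¹.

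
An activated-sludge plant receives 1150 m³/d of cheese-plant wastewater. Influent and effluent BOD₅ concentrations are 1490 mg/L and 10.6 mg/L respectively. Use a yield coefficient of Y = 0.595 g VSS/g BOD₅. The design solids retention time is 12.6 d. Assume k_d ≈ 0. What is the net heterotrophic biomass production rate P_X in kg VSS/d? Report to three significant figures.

P_X ≈ 1010 kg VSS/d

Since k_d ≈ 0, Y_obs = Y = 0.595 g VSS/g BOD₅.
Mass of BOD₅ removed per day: Q(S₀ − S) = 1150 × 1479 g/m³ = 1701 kg/d.
So the net sludge growth is P_X = 0.5950 × 1701 = 1012 kg VSS/d.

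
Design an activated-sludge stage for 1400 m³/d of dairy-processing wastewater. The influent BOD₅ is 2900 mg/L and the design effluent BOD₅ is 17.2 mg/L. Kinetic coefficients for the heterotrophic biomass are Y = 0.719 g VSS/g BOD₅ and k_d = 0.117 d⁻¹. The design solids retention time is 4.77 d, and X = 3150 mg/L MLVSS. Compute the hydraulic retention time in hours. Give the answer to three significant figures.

Rearranging the biomass balance for a CMAS with decay, V = Y·Q·ΔS·θ_c / [X·(1+k_d θ_c)] = 0.719 × 1400 × (2900 − 17.2) × 4.77 / [3150 × (1 + 0.117 × 4.77)] = 1.38×10^7 / 4908 = 2820 m³.
Hydraulic retention time τ = V/Q = 2820 / 1400 = 2.014 d = 48.35 h.

τ ≈ 48.3 h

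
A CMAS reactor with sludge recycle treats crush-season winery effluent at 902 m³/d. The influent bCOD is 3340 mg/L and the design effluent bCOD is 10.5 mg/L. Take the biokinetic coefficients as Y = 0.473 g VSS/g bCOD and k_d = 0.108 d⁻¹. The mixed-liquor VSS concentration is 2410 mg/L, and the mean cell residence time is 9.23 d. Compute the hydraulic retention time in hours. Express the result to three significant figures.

τ ≈ 72.5 h

Steady-state biomass mass balance: V·X·(1 + k_d·θ_c) = Y·Q·(S₀ − S)·θ_c, so V = 0.473 × 902 × (3340 − 10.5) × 9.23 / [2410 × (1 + 0.108 × 9.23)] = 1.31×10^7 / 4812 = 2725 m³.
τ = V/Q = 2725/902 = 3.021 d, or 72.49 h.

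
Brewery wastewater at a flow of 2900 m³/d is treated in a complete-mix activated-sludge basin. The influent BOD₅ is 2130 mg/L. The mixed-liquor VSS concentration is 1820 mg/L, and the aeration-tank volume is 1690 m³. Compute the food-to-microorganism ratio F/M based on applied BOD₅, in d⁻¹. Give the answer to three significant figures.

F/M ≈ 2.01 d⁻¹

F/M = applied load / biomass = Q·S₀/(V·X) = 2900 × 2130 / (1690 × 1820) = 2.008 d⁻¹.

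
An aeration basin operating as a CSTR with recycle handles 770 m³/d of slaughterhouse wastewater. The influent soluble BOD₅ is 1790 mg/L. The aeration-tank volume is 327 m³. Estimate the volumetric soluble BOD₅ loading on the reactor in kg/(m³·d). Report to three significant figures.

Volumetric loading L_v = Q·S₀ / V = 770 × 1790 g/m³ / 327.0 m³ = 4215 g/(m³·d) = 4.215 kg soluble BOD₅/(m³·d).

L_v ≈ 4.21 kg soluble BOD₅/(m³·d)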